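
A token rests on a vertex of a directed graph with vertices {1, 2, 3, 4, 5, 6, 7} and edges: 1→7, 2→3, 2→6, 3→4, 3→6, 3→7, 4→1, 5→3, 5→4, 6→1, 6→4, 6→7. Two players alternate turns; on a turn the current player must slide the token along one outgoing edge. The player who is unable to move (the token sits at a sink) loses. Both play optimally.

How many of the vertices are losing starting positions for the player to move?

3

Work bottom-up. With no move the player to move loses. Otherwise the position is W if at least one move leads to an L position for the opponent, and L if every move leads to a W.
Every edge goes from a vertex to one that appears earlier in the order 7, 1, 4, 6, 3, 5, 2, so processing vertices in that order labels each vertex after all of its successors.
7: no outgoing edge → L
1: W (go to 7, an L position)
4: L (sole option 1(W) is W)
6: W (go to 4, an L position)
3: W (go to 4, an L position)
5: W (go to 4, an L position)
2: L (options 3(W), 6(W) are all W)
The L vertices are 2, 4, 7; that is 3 in all.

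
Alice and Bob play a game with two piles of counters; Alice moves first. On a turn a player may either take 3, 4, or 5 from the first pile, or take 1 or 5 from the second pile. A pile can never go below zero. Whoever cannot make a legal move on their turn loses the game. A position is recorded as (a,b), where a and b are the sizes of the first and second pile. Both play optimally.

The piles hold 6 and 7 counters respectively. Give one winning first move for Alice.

Move to (3,7).

Compute win/loss labels from the base case upward. A position with no move is L. Any other position is W if it can reach an L in one move, else L.
No move ever increases a pile, so every position that can arise here has a ≤ 6 and b ≤ 7; it is enough to label the cells with 0 ≤ a ≤ 6 and 0 ≤ b ≤ 7.
Every move lowers a or b (never raises either), so fill the grid row by row in increasing a, and left to right within a row: each cell's successors are then already labelled.
      b=0  b=1  b=2  b=3  b=4  b=5  b=6  b=7
a=0:    L    W    L    W    L    W    L    W
a=1:    L    W    L    W    L    W    L    W
a=2:    L    W    L    W    L    W    L    W
a=3:    W    L    W    L    W    L    W    L
a=4:    W    L    W    L    W    L    W    L
a=5:    W    L    W    L    W    L    W    L
a=6:    W    W    W    W    W    W    W    W
Cells with no legal move (terminal, hence L): (0,0), (1,0), (2,0).
The remaining L cells, each justified by listing all of its moves:
(0,2): only reaches (0,1)(W), which is W → L
(0,4): only reaches (0,3)(W), which is W → L
(0,6): only reaches (0,5)(W), (0,1)(W), all W → L
(1,2): only reaches (1,1)(W), which is W → L
(1,4): only reaches (1,3)(W), which is W → L
(1,6): only reaches (1,5)(W), (1,1)(W), all W → L
(2,2): only reaches (2,1)(W), which is W → L
(2,4): only reaches (2,3)(W), which is W → L
(2,6): only reaches (2,5)(W), (2,1)(W), all W → L
(3,1): only reaches (0,1)(W), (3,0)(W), all W → L
(3,3): only reaches (0,3)(W), (3,2)(W), all W → L
(3,5): only reaches (0,5)(W), (3,4)(W), (3,0)(W), all W → L
(3,7): only reaches (0,7)(W), (3,6)(W), (3,2)(W), all W → L
(4,1): only reaches (1,1)(W), (0,1)(W), (4,0)(W), all W → L
(4,3): only reaches (1,3)(W), (0,3)(W), (4,2)(W), all W → L
(4,5): only reaches (1,5)(W), (0,5)(W), (4,4)(W), (4,0)(W), all W → L
(4,7): only reaches (1,7)(W), (0,7)(W), (4,6)(W), (4,2)(W), all W → L
(5,1): only reaches (2,1)(W), (1,1)(W), (0,1)(W), (5,0)(W), all W → L
(5,3): only reaches (2,3)(W), (1,3)(W), (0,3)(W), (5,2)(W), all W → L
(5,5): only reaches (2,5)(W), (1,5)(W), (0,5)(W), (5,4)(W), (5,0)(W), all W → L
(5,7): only reaches (2,7)(W), (1,7)(W), (0,7)(W), (5,6)(W), (5,2)(W), all W → L
Every other cell has at least one move into one of the L cells above, so it is W.
From (6,7), the L positions reachable in one move are: (3,7).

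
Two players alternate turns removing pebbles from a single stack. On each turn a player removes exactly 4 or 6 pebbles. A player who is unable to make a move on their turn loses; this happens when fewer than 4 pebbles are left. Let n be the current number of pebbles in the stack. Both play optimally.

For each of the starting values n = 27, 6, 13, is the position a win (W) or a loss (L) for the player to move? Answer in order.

Compute win/loss labels from the base case upward. A position with no move is L. Any other position is W if it can reach an L in one move, else L.
n=0: no move → L
n=1: no move → L
n=2: no move → L
n=3: no move → L
n=4: reaches L-position 0 → W
n=5: reaches L-position 1 → W
n=6: reaches L-position 2 → W
n=7: reaches L-position 3 → W
n=8: reaches L-position 2 → W
n=9: reaches L-position 3 → W
n=10: only reaches 6(W), 4(W), all W → L
n=11: only reaches 7(W), 5(W), all W → L
n=12: only reaches 8(W), 6(W), all W → L
n=13: only reaches 9(W), 7(W), all W → L
n=14: reaches L-position 10 → W
n=15: reaches L-position 11 → W
n=16: reaches L-position 12 → W
n=17: reaches L-position 13 → W
n=18: reaches L-position 12 → W
n=19: reaches L-position 13 → W
n=20: only reaches 16(W), 14(W), all W → L
n=21: only reaches 17(W), 15(W), all W → L
n=22: only reaches 18(W), 16(W), all W → L
n=23: only reaches 19(W), 17(W), all W → L
n=24: reaches L-position 20 → W
n=25: reaches L-position 21 → W
n=26: reaches L-position 22 → W
n=27: reaches L-position 23 → W

27: W, 6: W, 13: L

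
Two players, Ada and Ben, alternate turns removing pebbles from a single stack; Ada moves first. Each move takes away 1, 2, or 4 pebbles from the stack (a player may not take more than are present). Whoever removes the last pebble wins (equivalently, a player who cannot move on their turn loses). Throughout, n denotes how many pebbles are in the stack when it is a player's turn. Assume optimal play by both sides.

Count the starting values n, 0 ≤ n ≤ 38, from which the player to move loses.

13

Build the W/L table. Terminal = L. A non-terminal position is W if it has a move to some L; otherwise it is L.
n=0: no move → L
n=1: reaches L-position 0 → W
n=2: reaches L-position 0 → W
n=3: only reaches 2(W), 1(W), all W → L
n=4: reaches L-position 3 → W
n=5: reaches L-position 3 → W
n=6: only reaches 5(W), 4(W), 2(W), all W → L
n=7: reaches L-position 6 → W
n=8: reaches L-position 6 → W
n=9: only reaches 8(W), 7(W), 5(W), all W → L
n=10: reaches L-position 9 → W
n=11: reaches L-position 9 → W
n=12: only reaches 11(W), 10(W), 8(W), all W → L
n=13: reaches L-position 12 → W
n=14: reaches L-position 12 → W
n=15: only reaches 14(W), 13(W), 11(W), all W → L
n=16: reaches L-position 15 → W
n=17: reaches L-position 15 → W
n=18: only reaches 17(W), 16(W), 14(W), all W → L
n=19: reaches L-position 18 → W
n=20: reaches L-position 18 → W
n=21: only reaches 20(W), 19(W), 17(W), all W → L
n=22: reaches L-position 21 → W
n=23: reaches L-position 21 → W
n=24: only reaches 23(W), 22(W), 20(W), all W → L
n=25: reaches L-position 24 → W
n=26: reaches L-position 24 → W
n=27: only reaches 26(W), 25(W), 23(W), all W → L
n=28: reaches L-position 27 → W
n=29: reaches L-position 27 → W
n=30: only reaches 29(W), 28(W), 26(W), all W → L
n=31: reaches L-position 30 → W
n=32: reaches L-position 30 → W
n=33: only reaches 32(W), 31(W), 29(W), all W → L
n=34: reaches L-position 33 → W
n=35: reaches L-position 33 → W
n=36: only reaches 35(W), 34(W), 32(W), all W → L
n=37: reaches L-position 36 → W
n=38: reaches L-position 36 → W
L entries with 0 ≤ n ≤ 38: n = 0, 3, 6, 9, 12, 15, 18, 21, 24, 27, 30, 33, 36; that makes 13.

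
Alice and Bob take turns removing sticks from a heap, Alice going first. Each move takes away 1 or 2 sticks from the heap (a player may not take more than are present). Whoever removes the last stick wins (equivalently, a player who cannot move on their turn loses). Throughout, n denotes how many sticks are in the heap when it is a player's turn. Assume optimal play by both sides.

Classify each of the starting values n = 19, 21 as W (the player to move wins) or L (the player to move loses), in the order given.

19: W, 21: L

Label each position W (a win for the player to move) or L (a loss). A position with no legal move is L; any other position is W exactly when some move reaches an L, and L when every move reaches a W.
n=0: no move → L
n=1: W (go to 0, an L position)
n=2: W (go to 0, an L position)
n=3: L (options 2(W), 1(W) are all W)
n=4: W (go to 3, an L position)
n=5: W (go to 3, an L position)
n=6: L (options 5(W), 4(W) are all W)
n=7: W (go to 6, an L position)
n=8: W (go to 6, an L position)
n=9: L (options 8(W), 7(W) are all W)
n=10: W (go to 9, an L position)
n=11: W (go to 9, an L position)
n=12: L (options 11(W), 10(W) are all W)
n=13: W (go to 12, an L position)
n=14: W (go to 12, an L position)
n=15: L (options 14(W), 13(W) are all W)
n=16: W (go to 15, an L position)
n=17: W (go to 15, an L position)
n=18: L (options 17(W), 16(W) are all W)
n=19: W (go to 18, an L position)
n=20: W (go to 18, an L position)
n=21: L (options 20(W), 19(W) are all W)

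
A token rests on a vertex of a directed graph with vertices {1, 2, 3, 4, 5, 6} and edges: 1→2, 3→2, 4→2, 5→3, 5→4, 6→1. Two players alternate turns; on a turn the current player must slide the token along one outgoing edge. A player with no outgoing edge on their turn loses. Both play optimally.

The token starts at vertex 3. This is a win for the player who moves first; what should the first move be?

Move to 2.

Compute win/loss labels from the base case upward. A position with no move is L. Any other position is W if it can reach an L in one move, else L.
Every edge goes from a vertex to one that appears earlier in the order 2, 4, 3, 1, 5, 6, so processing vertices in that order labels each vertex after all of its successors.
2: no outgoing edge → L
4: reaches L-position 2 → W
3: reaches L-position 2 → W
1: reaches L-position 2 → W
5: only reaches 3(W), 4(W), all W → L
6: only reaches 1(W), which is W → L
From 3, the L positions reachable in one move are: 2.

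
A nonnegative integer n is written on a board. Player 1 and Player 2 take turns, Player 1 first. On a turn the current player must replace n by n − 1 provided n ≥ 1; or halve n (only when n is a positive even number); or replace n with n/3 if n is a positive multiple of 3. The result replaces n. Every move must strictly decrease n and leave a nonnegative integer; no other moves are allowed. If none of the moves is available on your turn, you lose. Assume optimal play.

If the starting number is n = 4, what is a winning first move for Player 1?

Positions with no move are L. A position that does have a move is losing for the player to move precisely when every available move leads to a winning position for the opponent. Fill in the labels:
n=0: no move → L
n=1: reaches L-position 0 → W
n=2: only reaches 1(W), which is W → L
n=3: reaches L-position 2 → W
n=4: reaches L-position 2 → W
From 4, the L positions reachable in one move are: 2.

Move to 2.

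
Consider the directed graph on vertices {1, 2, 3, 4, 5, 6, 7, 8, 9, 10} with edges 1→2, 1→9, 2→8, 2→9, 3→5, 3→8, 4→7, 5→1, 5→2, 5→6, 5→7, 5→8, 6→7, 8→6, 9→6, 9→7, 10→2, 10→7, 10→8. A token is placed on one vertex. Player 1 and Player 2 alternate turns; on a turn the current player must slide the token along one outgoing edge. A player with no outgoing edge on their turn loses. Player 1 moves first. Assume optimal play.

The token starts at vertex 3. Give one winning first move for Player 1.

Move to 8.

Positions with no move are L. A position that does have a move is losing for the player to move precisely when every available move leads to a winning position for the opponent. Fill in the labels:
Every edge goes from a vertex to one that appears earlier in the order 7, 6, 9, 8, 2, 1, 5, 4, 10, 3, so processing vertices in that order labels each vertex after all of its successors.
7: no outgoing edge → L
6: reaches L-position 7 → W
9: reaches L-position 7 → W
8: only reaches 6(W), which is W → L
2: reaches L-position 8 → W
1: only reaches 2(W), 9(W), all W → L
5: reaches L-position 1 → W
4: reaches L-position 7 → W
10: reaches L-position 8 → W
3: reaches L-position 8 → W
From 3, the L positions reachable in one move are: 8.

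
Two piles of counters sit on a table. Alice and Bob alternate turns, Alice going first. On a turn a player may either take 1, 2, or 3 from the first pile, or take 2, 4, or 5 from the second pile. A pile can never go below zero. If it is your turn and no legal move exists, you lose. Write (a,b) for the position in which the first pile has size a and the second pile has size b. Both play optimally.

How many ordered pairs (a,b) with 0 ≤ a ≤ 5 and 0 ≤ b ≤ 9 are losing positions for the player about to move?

17

Compute win/loss labels from the base case upward. A position with no move is L. Any other position is W if it can reach an L in one move, else L.
Every move lowers a or b (never raises either), so fill the grid row by row in increasing a, and left to right within a row: each cell's successors are then already labelled.
      b=0  b=1  b=2  b=3  b=4  b=5  b=6  b=7  b=8  b=9
a=0:    L    L    W    W    W    W    W    L    L    W
a=1:    W    W    L    L    W    W    W    W    W    L
a=2:    W    W    W    W    L    L    W    W    W    W
a=3:    W    W    W    W    W    W    L    W    W    W
a=4:    L    L    W    W    W    W    W    L    L    W
a=5:    W    W    L    L    W    W    W    W    W    L
Cells with no legal move (terminal, hence L): (0,0), (0,1).
The remaining L cells, each justified by listing all of its moves:
(0,7): only reaches (0,5)(W), (0,3)(W), (0,2)(W), all W → L
(0,8): only reaches (0,6)(W), (0,4)(W), (0,3)(W), all W → L
(1,2): only reaches (0,2)(W), (1,0)(W), all W → L
(1,3): only reaches (0,3)(W), (1,1)(W), all W → L
(1,9): only reaches (0,9)(W), (1,7)(W), (1,5)(W), (1,4)(W), all W → L
(2,4): only reaches (1,4)(W), (0,4)(W), (2,2)(W), (2,0)(W), all W → L
(2,5): only reaches (1,5)(W), (0,5)(W), (2,3)(W), (2,1)(W), (2,0)(W), all W → L
(3,6): only reaches (2,6)(W), (1,6)(W), (0,6)(W), (3,4)(W), (3,2)(W), (3,1)(W), all W → L
(4,0): only reaches (3,0)(W), (2,0)(W), (1,0)(W), all W → L
(4,1): only reaches (3,1)(W), (2,1)(W), (1,1)(W), all W → L
(4,7): only reaches (3,7)(W), (2,7)(W), (1,7)(W), (4,5)(W), (4,3)(W), (4,2)(W), all W → L
(4,8): only reaches (3,8)(W), (2,8)(W), (1,8)(W), (4,6)(W), (4,4)(W), (4,3)(W), all W → L
(5,2): only reaches (4,2)(W), (3,2)(W), (2,2)(W), (5,0)(W), all W → L
(5,3): only reaches (4,3)(W), (3,3)(W), (2,3)(W), (5,1)(W), all W → L
(5,9): only reaches (4,9)(W), (3,9)(W), (2,9)(W), (5,7)(W), (5,5)(W), (5,4)(W), all W → L
Every other cell has at least one move into one of the L cells above, so it is W.
L cells per row: a=0: 4, a=1: 3, a=2: 2, a=3: 1, a=4: 4, a=5: 3; total 17.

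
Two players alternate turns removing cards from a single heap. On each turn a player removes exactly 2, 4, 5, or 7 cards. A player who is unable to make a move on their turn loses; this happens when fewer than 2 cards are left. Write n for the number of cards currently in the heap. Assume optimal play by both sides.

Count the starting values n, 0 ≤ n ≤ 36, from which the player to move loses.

9

Positions with no move are L. A position that does have a move is losing for the player to move precisely when every available move leads to a winning position for the opponent. Fill in the labels:
n=0: no move → L
n=1: no move → L
n=2: →0(L), so W
n=3: →1(L), so W
n=4: →0(L), so W
n=5: →1(L), so W
n=6: →1(L), so W
n=7: →0(L), so W
n=8: →1(L), so W
n=9: →7(W), 5(W), 4(W), 2(W) — all W, so L
n=10: →8(W), 6(W), 5(W), 3(W) — all W, so L
n=11: →9(L), so W
n=12: →10(L), so W
n=13: →9(L), so W
n=14: →10(L), so W
n=15: →10(L), so W
n=16: →9(L), so W
n=17: →10(L), so W
n=18: →16(W), 14(W), 13(W), 11(W) — all W, so L
n=19: →17(W), 15(W), 14(W), 12(W) — all W, so L
n=20: →18(L), so W
n=21: →19(L), so W
n=22: →18(L), so W
n=23: →19(L), so W
n=24: →19(L), so W
n=25: →18(L), so W
n=26: →19(L), so W
n=27: →25(W), 23(W), 22(W), 20(W) — all W, so L
n=28: →26(W), 24(W), 23(W), 21(W) — all W, so L
n=29: →27(L), so W
n=30: →28(L), so W
n=31: →27(L), so W
n=32: →28(L), so W
n=33: →28(L), so W
n=34: →27(L), so W
n=35: →28(L), so W
n=36: →34(W), 32(W), 31(W), 29(W) — all W, so L
L entries with 0 ≤ n ≤ 36: n = 0, 1, 9, 10, 18, 19, 27, 28, 36; that makes 9.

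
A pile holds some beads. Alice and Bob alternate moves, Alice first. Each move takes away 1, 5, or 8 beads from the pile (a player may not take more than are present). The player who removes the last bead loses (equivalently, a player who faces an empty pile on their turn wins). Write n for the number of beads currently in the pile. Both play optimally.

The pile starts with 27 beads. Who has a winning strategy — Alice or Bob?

Compute win/loss labels from the base case upward. A position with no move is W. Any other position is W if it can reach an L in one move, else L.
n=0: no move; the opponent has just taken the last bead and therefore loses → W
n=1: →0(W) only, which is W, so L
n=2: →1(L), so W
n=3: →2(W) only, which is W, so L
n=4: →3(L), so W
n=5: →4(W), 0(W) — all W, so L
n=6: →5(L), so W
n=7: →6(W), 2(W) — all W, so L
n=8: →7(L), so W
n=9: →1(L), so W
n=10: →5(L), so W
n=11: →3(L), so W
n=12: →7(L), so W
n=13: →5(L), so W
n=14: →13(W), 9(W), 6(W) — all W, so L
n=15: →14(L), so W
n=16: →15(W), 11(W), 8(W) — all W, so L
n=17: →16(L), so W
n=18: →17(W), 13(W), 10(W) — all W, so L
n=19: →18(L), so W
n=20: →19(W), 15(W), 12(W) — all W, so L
n=21: →20(L), so W
n=22: →14(L), so W
n=23: →18(L), so W
n=24: →16(L), so W
n=25: →20(L), so W
n=26: →18(L), so W
n=27: →26(W), 22(W), 19(W) — all W, so L
The starting position 27 is L: whatever Alice does, the opponent receives a W position.

Bob wins.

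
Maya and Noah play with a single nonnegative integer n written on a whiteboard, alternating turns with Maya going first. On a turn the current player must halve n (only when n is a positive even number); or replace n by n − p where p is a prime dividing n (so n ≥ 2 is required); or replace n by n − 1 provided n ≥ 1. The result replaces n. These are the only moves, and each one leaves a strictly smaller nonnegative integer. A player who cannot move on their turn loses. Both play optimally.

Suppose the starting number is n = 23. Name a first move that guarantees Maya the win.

Move to 0.

Label each position W (a win for the player to move) or L (a loss). A position with no legal move is L; any other position is W exactly when some move reaches an L, and L when every move reaches a W.
n=0: no move → L
n=1: reaches L-position 0 → W
n=2: reaches L-position 0 → W
n=3: reaches L-position 0 → W
n=4: only reaches 2(W), 3(W), all W → L
n=5: reaches L-position 0 → W
n=6: reaches L-position 4 → W
n=7: reaches L-position 0 → W
n=8: reaches L-position 4 → W
n=9: only reaches 6(W), 8(W), all W → L
n=10: reaches L-position 9 → W
n=11: reaches L-position 0 → W
n=12: reaches L-position 9 → W
n=13: reaches L-position 0 → W
n=14: only reaches 7(W), 12(W), 13(W), all W → L
n=15: reaches L-position 14 → W
n=16: reaches L-position 14 → W
n=17: reaches L-position 0 → W
n=18: reaches L-position 9 → W
n=19: reaches L-position 0 → W
n=20: only reaches 10(W), 15(W), 18(W), 19(W), all W → L
n=21: reaches L-position 14 → W
n=22: reaches L-position 20 → W
n=23: reaches L-position 0 → W
From 23, the L positions reachable in one move are: 0.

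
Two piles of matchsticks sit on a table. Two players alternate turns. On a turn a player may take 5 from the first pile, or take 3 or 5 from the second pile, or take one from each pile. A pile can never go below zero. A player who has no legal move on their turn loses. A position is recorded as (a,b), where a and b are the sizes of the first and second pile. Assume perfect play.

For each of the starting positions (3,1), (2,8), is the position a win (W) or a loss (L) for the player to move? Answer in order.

(3,1): W, (2,8): L

Use the standard recursion: the mover loses at a terminal position; elsewhere, the mover wins exactly when some move hands the opponent an L position.
No move ever increases a pile, so every position that can arise here has a ≤ 3 and b ≤ 8; it is enough to label the cells with 0 ≤ a ≤ 3 and 0 ≤ b ≤ 8.
Every move lowers a or b (never raises either), so fill the grid row by row in increasing a, and left to right within a row: each cell's successors are then already labelled.
      b=0  b=1  b=2  b=3  b=4  b=5  b=6  b=7  b=8
a=0:    L    L    L    W    W    W    W    W    L
a=1:    L    W    W    W    L    W    L    W    L
a=2:    L    W    L    W    L    W    L    W    L
a=3:    L    W    L    W    L    W    L    W    L
Cells with no legal move (terminal, hence L): (0,0), (0,1), (0,2), (1,0), (2,0), (3,0).
The remaining L cells, each justified by listing all of its moves:
(0,8): moves to (0,5)(W), (0,3)(W); every one is W ⇒ L
(1,4): moves to (1,1)(W), (0,3)(W); every one is W ⇒ L
(1,6): moves to (1,3)(W), (1,1)(W), (0,5)(W); every one is W ⇒ L
(1,8): moves to (1,5)(W), (1,3)(W), (0,7)(W); every one is W ⇒ L
(2,2): the only move is to (1,1)(W), a W ⇒ L
(2,4): moves to (2,1)(W), (1,3)(W); every one is W ⇒ L
(2,6): moves to (2,3)(W), (2,1)(W), (1,5)(W); every one is W ⇒ L
(2,8): moves to (2,5)(W), (2,3)(W), (1,7)(W); every one is W ⇒ L
(3,2): the only move is to (2,1)(W), a W ⇒ L
(3,4): moves to (3,1)(W), (2,3)(W); every one is W ⇒ L
(3,6): moves to (3,3)(W), (3,1)(W), (2,5)(W); every one is W ⇒ L
(3,8): moves to (3,5)(W), (3,3)(W), (2,7)(W); every one is W ⇒ L
Every other cell has at least one move into one of the L cells above, so it is W.
(3,1): the move to (2,0) reaches an L cell, so W
(2,8): one of the L cells justified above, so L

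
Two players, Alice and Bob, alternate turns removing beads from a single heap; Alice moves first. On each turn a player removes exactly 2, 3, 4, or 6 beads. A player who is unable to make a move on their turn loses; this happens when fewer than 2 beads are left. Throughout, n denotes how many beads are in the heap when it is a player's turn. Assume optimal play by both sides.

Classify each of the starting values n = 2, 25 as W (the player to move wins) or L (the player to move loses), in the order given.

2: W, 25: L

Compute win/loss labels from the base case upward. A position with no move is L. Any other position is W if it can reach an L in one move, else L.
n=0: no move → L
n=1: no move → L
n=2: W (go to 0, an L position)
n=3: W (go to 1, an L position)
n=4: W (go to 1, an L position)
n=5: W (go to 1, an L position)
n=6: W (go to 0, an L position)
n=7: W (go to 1, an L position)
n=8: L (options 6(W), 5(W), 4(W), 2(W) are all W)
n=9: L (options 7(W), 6(W), 5(W), 3(W) are all W)
n=10: W (go to 8, an L position)
n=11: W (go to 9, an L position)
n=12: W (go to 9, an L position)
n=13: W (go to 9, an L position)
n=14: W (go to 8, an L position)
n=15: W (go to 9, an L position)
n=16: L (options 14(W), 13(W), 12(W), 10(W) are all W)
n=17: L (options 15(W), 14(W), 13(W), 11(W) are all W)
n=18: W (go to 16, an L position)
n=19: W (go to 17, an L position)
n=20: W (go to 17, an L position)
n=21: W (go to 17, an L position)
n=22: W (go to 16, an L position)
n=23: W (go to 17, an L position)
n=24: L (options 22(W), 21(W), 20(W), 18(W) are all W)
n=25: L (options 23(W), 22(W), 21(W), 19(W) are all W)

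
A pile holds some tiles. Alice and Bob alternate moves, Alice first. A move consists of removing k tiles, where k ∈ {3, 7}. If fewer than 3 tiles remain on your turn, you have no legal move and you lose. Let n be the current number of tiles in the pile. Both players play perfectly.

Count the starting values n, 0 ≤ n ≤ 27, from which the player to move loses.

Build the W/L table. Terminal = L. A non-terminal position is W if it has a move to some L; otherwise it is L.
n=0: no move → L
n=1: no move → L
n=2: no move → L
n=3: can move to 0, which is L ⇒ W
n=4: can move to 1, which is L ⇒ W
n=5: can move to 2, which is L ⇒ W
n=6: the only move is to 3(W), a W ⇒ L
n=7: can move to 0, which is L ⇒ W
n=8: can move to 1, which is L ⇒ W
n=9: can move to 6, which is L ⇒ W
n=10: moves to 7(W), 3(W); every one is W ⇒ L
n=11: moves to 8(W), 4(W); every one is W ⇒ L
n=12: moves to 9(W), 5(W); every one is W ⇒ L
n=13: can move to 10, which is L ⇒ W
n=14: can move to 11, which is L ⇒ W
n=15: can move to 12, which is L ⇒ W
n=16: moves to 13(W), 9(W); every one is W ⇒ L
n=17: can move to 10, which is L ⇒ W
n=18: can move to 11, which is L ⇒ W
n=19: can move to 16, which is L ⇒ W
n=20: moves to 17(W), 13(W); every one is W ⇒ L
n=21: moves to 18(W), 14(W); every one is W ⇒ L
n=22: moves to 19(W), 15(W); every one is W ⇒ L
n=23: can move to 20, which is L ⇒ W
n=24: can move to 21, which is L ⇒ W
n=25: can move to 22, which is L ⇒ W
n=26: moves to 23(W), 19(W); every one is W ⇒ L
n=27: can move to 20, which is L ⇒ W
L entries with 0 ≤ n ≤ 27: n = 0, 1, 2, 6, 10, 11, 12, 16, 20, 21, 22, 26; that makes 12.

12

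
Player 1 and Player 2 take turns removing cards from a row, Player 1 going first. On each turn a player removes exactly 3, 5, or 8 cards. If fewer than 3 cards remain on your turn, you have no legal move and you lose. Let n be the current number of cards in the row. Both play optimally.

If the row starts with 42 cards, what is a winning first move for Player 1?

Label each position W (a win for the player to move) or L (a loss). A position with no legal move is L; any other position is W exactly when some move reaches an L, and L when every move reaches a W.
n=0: no move → L
n=1: no move → L
n=2: no move → L
n=3: →0(L), so W
n=4: →1(L), so W
n=5: →2(L), so W
n=6: →1(L), so W
n=7: →2(L), so W
n=8: →0(L), so W
n=9: →1(L), so W
n=10: →2(L), so W
n=11: →8(W), 6(W), 3(W) — all W, so L
n=12: →9(W), 7(W), 4(W) — all W, so L
n=13: →10(W), 8(W), 5(W) — all W, so L
n=14: →11(L), so W
n=15: →12(L), so W
n=16: →13(L), so W
n=17: →12(L), so W
n=18: →13(L), so W
n=19: →11(L), so W
n=20: →12(L), so W
n=21: →13(L), so W
n=22: →19(W), 17(W), 14(W) — all W, so L
n=23: →20(W), 18(W), 15(W) — all W, so L
n=24: →21(W), 19(W), 16(W) — all W, so L
n=25: →22(L), so W
n=26: →23(L), so W
n=27: →24(L), so W
n=28: →23(L), so W
n=29: →24(L), so W
n=30: →22(L), so W
n=31: →23(L), so W
n=32: →24(L), so W
n=33: →30(W), 28(W), 25(W) — all W, so L
n=34: →31(W), 29(W), 26(W) — all W, so L
n=35: →32(W), 30(W), 27(W) — all W, so L
n=36: →33(L), so W
n=37: →34(L), so W
n=38: →35(L), so W
n=39: →34(L), so W
n=40: →35(L), so W
n=41: →33(L), so W
n=42: →34(L), so W
From 42, the L positions reachable in one move are: 34.

Remove 8, leaving 34.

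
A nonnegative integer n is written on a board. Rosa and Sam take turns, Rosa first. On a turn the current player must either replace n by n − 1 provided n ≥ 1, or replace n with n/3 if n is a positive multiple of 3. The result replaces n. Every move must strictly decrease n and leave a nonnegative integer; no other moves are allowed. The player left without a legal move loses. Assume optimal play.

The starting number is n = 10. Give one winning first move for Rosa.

Move to 9.

Compute win/loss labels from the base case upward. A position with no move is L. Any other position is W if it can reach an L in one move, else L.
n=0: no move → L
n=1: →0(L), so W
n=2: →1(W) only, which is W, so L
n=3: →2(L), so W
n=4: →3(W) only, which is W, so L
n=5: →4(L), so W
n=6: →2(L), so W
n=7: →6(W) only, which is W, so L
n=8: →7(L), so W
n=9: →3(W), 8(W) — all W, so L
n=10: →9(L), so W
From 10, the L positions reachable in one move are: 9.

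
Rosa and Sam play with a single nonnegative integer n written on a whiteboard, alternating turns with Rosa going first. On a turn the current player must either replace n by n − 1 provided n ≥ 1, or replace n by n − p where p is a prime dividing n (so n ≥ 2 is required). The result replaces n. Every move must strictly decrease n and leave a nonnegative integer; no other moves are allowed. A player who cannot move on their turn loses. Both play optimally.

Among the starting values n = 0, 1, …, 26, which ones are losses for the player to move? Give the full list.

Positions with no move are L. A position that does have a move is losing for the player to move precisely when every available move leads to a winning position for the opponent. Fill in the labels:
n=0: no move → L
n=1: →0(L), so W
n=2: →0(L), so W
n=3: →0(L), so W
n=4: →2(W), 3(W) — all W, so L
n=5: →0(L), so W
n=6: →4(L), so W
n=7: →0(L), so W
n=8: →6(W), 7(W) — all W, so L
n=9: →8(L), so W
n=10: →8(L), so W
n=11: →0(L), so W
n=12: →9(W), 10(W), 11(W) — all W, so L
n=13: →0(L), so W
n=14: →12(L), so W
n=15: →12(L), so W
n=16: →14(W), 15(W) — all W, so L
n=17: →0(L), so W
n=18: →16(L), so W
n=19: →0(L), so W
n=20: →15(W), 18(W), 19(W) — all W, so L
n=21: →20(L), so W
n=22: →20(L), so W
n=23: →0(L), so W
n=24: →21(W), 22(W), 23(W) — all W, so L
n=25: →20(L), so W
n=26: →24(L), so W
The losing starting values of n are exactly the entries labelled L in this table (7 of them).

0, 4, 8, 12, 16, 20, 24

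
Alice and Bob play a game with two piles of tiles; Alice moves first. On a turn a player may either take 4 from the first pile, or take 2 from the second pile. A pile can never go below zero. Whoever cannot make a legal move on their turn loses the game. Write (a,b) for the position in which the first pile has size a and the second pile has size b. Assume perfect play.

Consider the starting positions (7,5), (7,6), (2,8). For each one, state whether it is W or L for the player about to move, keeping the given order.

(7,5): W, (7,6): L, (2,8): L

Label each position W (a win for the player to move) or L (a loss). A position with no legal move is L; any other position is W exactly when some move reaches an L, and L when every move reaches a W.
No move ever increases a pile, so every position that can arise here has a ≤ 7 and b ≤ 8; it is enough to label the cells with 0 ≤ a ≤ 7 and 0 ≤ b ≤ 8.
Every move lowers a or b (never raises either), so fill the grid row by row in increasing a, and left to right within a row: each cell's successors are then already labelled.
      b=0  b=1  b=2  b=3  b=4  b=5  b=6  b=7  b=8
a=0:    L    L    W    W    L    L    W    W    L
a=1:    L    L    W    W    L    L    W    W    L
a=2:    L    L    W    W    L    L    W    W    L
a=3:    L    L    W    W    L    L    W    W    L
a=4:    W    W    L    L    W    W    L    L    W
a=5:    W    W    L    L    W    W    L    L    W
a=6:    W    W    L    L    W    W    L    L    W
a=7:    W    W    L    L    W    W    L    L    W
Cells with no legal move (terminal, hence L): (0,0), (0,1), (1,0), (1,1), (2,0), (2,1), (3,0), (3,1).
The remaining L cells, each justified by listing all of its moves:
(0,4): the only move is to (0,2)(W), a W ⇒ L
(0,5): the only move is to (0,3)(W), a W ⇒ L
(0,8): the only move is to (0,6)(W), a W ⇒ L
(1,4): the only move is to (1,2)(W), a W ⇒ L
(1,5): the only move is to (1,3)(W), a W ⇒ L
(1,8): the only move is to (1,6)(W), a W ⇒ L
(2,4): the only move is to (2,2)(W), a W ⇒ L
(2,5): the only move is to (2,3)(W), a W ⇒ L
(2,8): the only move is to (2,6)(W), a W ⇒ L
(3,4): the only move is to (3,2)(W), a W ⇒ L
(3,5): the only move is to (3,3)(W), a W ⇒ L
(3,8): the only move is to (3,6)(W), a W ⇒ L
(4,2): moves to (0,2)(W), (4,0)(W); every one is W ⇒ L
(4,3): moves to (0,3)(W), (4,1)(W); every one is W ⇒ L
(4,6): moves to (0,6)(W), (4,4)(W); every one is W ⇒ L
(4,7): moves to (0,7)(W), (4,5)(W); every one is W ⇒ L
(5,2): moves to (1,2)(W), (5,0)(W); every one is W ⇒ L
(5,3): moves to (1,3)(W), (5,1)(W); every one is W ⇒ L
(5,6): moves to (1,6)(W), (5,4)(W); every one is W ⇒ L
(5,7): moves to (1,7)(W), (5,5)(W); every one is W ⇒ L
(6,2): moves to (2,2)(W), (6,0)(W); every one is W ⇒ L
(6,3): moves to (2,3)(W), (6,1)(W); every one is W ⇒ L
(6,6): moves to (2,6)(W), (6,4)(W); every one is W ⇒ L
(6,7): moves to (2,7)(W), (6,5)(W); every one is W ⇒ L
(7,2): moves to (3,2)(W), (7,0)(W); every one is W ⇒ L
(7,3): moves to (3,3)(W), (7,1)(W); every one is W ⇒ L
(7,6): moves to (3,6)(W), (7,4)(W); every one is W ⇒ L
(7,7): moves to (3,7)(W), (7,5)(W); every one is W ⇒ L
Every other cell has at least one move into one of the L cells above, so it is W.
(7,5): the move to (3,5) reaches an L cell, so W
(7,6): one of the L cells justified above, so L
(2,8): one of the L cells justified above, so L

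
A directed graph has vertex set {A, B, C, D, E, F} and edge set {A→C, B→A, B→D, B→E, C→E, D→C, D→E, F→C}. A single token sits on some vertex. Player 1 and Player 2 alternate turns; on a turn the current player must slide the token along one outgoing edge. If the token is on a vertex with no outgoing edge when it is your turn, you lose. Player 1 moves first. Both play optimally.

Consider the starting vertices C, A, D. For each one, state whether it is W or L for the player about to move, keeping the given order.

Positions with no move are L. A position that does have a move is losing for the player to move precisely when every available move leads to a winning position for the opponent. Fill in the labels:
Every edge goes from a vertex to one that appears earlier in the order E, C, D, A, B, F, so processing vertices in that order labels each vertex after all of its successors.
E: no outgoing edge → L
C: →E(L), so W
D: →E(L), so W
A: →C(W) only, which is W, so L
B: →A(L), so W
F: →C(W) only, which is W, so L

C: W, A: L, D: W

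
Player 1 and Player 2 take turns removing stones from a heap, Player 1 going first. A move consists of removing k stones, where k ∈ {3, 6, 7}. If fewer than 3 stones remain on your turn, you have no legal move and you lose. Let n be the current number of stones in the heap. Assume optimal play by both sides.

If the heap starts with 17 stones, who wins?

Positions with no move are L. A position that does have a move is losing for the player to move precisely when every available move leads to a winning position for the opponent. Fill in the labels:
n=0: no move → L
n=1: no move → L
n=2: no move → L
n=3: →0(L), so W
n=4: →1(L), so W
n=5: →2(L), so W
n=6: →0(L), so W
n=7: →1(L), so W
n=8: →2(L), so W
n=9: →2(L), so W
n=10: →7(W), 4(W), 3(W) — all W, so L
n=11: →8(W), 5(W), 4(W) — all W, so L
n=12: →9(W), 6(W), 5(W) — all W, so L
n=13: →10(L), so W
n=14: →11(L), so W
n=15: →12(L), so W
n=16: →10(L), so W
n=17: →11(L), so W
From 17 Player 1 can remove 6, leaving 11, reaching an L position.

Player 1 wins.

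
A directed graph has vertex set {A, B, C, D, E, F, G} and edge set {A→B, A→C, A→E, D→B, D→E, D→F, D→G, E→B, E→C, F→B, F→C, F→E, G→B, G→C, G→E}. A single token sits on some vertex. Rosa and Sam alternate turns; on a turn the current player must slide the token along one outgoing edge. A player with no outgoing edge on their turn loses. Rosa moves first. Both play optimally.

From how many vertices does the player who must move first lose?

Positions with no move are L. A position that does have a move is losing for the player to move precisely when every available move leads to a winning position for the opponent. Fill in the labels:
Every edge goes from a vertex to one that appears earlier in the order C, B, E, F, G, A, D, so processing vertices in that order labels each vertex after all of its successors.
C: no outgoing edge → L
B: no outgoing edge → L
E: reaches L-position B → W
F: reaches L-position B → W
G: reaches L-position B → W
A: reaches L-position B → W
D: reaches L-position B → W
The L vertices are B, C; that is 2 in all.

2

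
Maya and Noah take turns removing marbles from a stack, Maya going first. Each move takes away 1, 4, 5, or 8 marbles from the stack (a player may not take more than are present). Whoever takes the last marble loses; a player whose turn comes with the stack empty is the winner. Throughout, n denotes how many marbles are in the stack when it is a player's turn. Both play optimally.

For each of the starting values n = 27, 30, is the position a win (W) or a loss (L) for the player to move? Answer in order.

Work bottom-up. With no move the player to move wins. Otherwise the position is W if at least one move leads to an L position for the opponent, and L if every move leads to a W.
n=0: no move; the opponent has just taken the last marble and therefore loses → W
n=1: only reaches 0(W), which is W → L
n=2: reaches L-position 1 → W
n=3: only reaches 2(W), which is W → L
n=4: reaches L-position 3 → W
n=5: reaches L-position 1 → W
n=6: reaches L-position 1 → W
n=7: reaches L-position 3 → W
n=8: reaches L-position 3 → W
n=9: reaches L-position 1 → W
n=10: only reaches 9(W), 6(W), 5(W), 2(W), all W → L
n=11: reaches L-position 10 → W
n=12: only reaches 11(W), 8(W), 7(W), 4(W), all W → L
n=13: reaches L-position 12 → W
n=14: reaches L-position 10 → W
n=15: reaches L-position 10 → W
n=16: reaches L-position 12 → W
n=17: reaches L-position 12 → W
n=18: reaches L-position 10 → W
n=19: only reaches 18(W), 15(W), 14(W), 11(W), all W → L
n=20: reaches L-position 19 → W
n=21: only reaches 20(W), 17(W), 16(W), 13(W), all W → L
n=22: reaches L-position 21 → W
n=23: reaches L-position 19 → W
n=24: reaches L-position 19 → W
n=25: reaches L-position 21 → W
n=26: reaches L-position 21 → W
n=27: reaches L-position 19 → W
n=28: only reaches 27(W), 24(W), 23(W), 20(W), all W → L
n=29: reaches L-position 28 → W
n=30: only reaches 29(W), 26(W), 25(W), 22(W), all W → L

27: W, 30: L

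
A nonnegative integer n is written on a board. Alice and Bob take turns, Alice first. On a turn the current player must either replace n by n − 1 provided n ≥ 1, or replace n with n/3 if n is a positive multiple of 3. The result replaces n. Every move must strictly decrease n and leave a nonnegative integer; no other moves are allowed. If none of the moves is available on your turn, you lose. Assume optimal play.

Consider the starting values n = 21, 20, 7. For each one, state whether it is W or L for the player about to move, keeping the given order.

21: W, 20: W, 7: L

Classify positions by backward induction: terminal positions (no move available) are L. From any other position, the mover wins iff some move reaches an L.
n=0: no move → L
n=1: can move to 0, which is L ⇒ W
n=2: the only move is to 1(W), a W ⇒ L
n=3: can move to 2, which is L ⇒ W
n=4: the only move is to 3(W), a W ⇒ L
n=5: can move to 4, which is L ⇒ W
n=6: can move to 2, which is L ⇒ W
n=7: the only move is to 6(W), a W ⇒ L
n=8: can move to 7, which is L ⇒ W
n=9: moves to 3(W), 8(W); every one is W ⇒ L
n=10: can move to 9, which is L ⇒ W
n=11: the only move is to 10(W), a W ⇒ L
n=12: can move to 4, which is L ⇒ W
n=13: the only move is to 12(W), a W ⇒ L
n=14: can move to 13, which is L ⇒ W
n=15: moves to 5(W), 14(W); every one is W ⇒ L
n=16: can move to 15, which is L ⇒ W
n=17: the only move is to 16(W), a W ⇒ L
n=18: can move to 17, which is L ⇒ W
n=19: the only move is to 18(W), a W ⇒ L
n=20: can move to 19, which is L ⇒ W
n=21: can move to 7, which is L ⇒ W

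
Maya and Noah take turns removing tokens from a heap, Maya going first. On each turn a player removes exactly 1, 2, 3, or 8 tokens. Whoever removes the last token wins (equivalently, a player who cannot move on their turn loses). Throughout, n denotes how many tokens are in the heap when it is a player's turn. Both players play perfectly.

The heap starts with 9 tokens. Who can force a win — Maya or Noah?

Noah wins.

Label each position W (a win for the player to move) or L (a loss). A position with no legal move is L; any other position is W exactly when some move reaches an L, and L when every move reaches a W.
n=0: no move → L
n=1: W (go to 0, an L position)
n=2: W (go to 0, an L position)
n=3: W (go to 0, an L position)
n=4: L (options 3(W), 2(W), 1(W) are all W)
n=5: W (go to 4, an L position)
n=6: W (go to 4, an L position)
n=7: W (go to 4, an L position)
n=8: W (go to 0, an L position)
n=9: L (options 8(W), 7(W), 6(W), 1(W) are all W)
Every move from 9 reaches a W position, so the mover loses.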